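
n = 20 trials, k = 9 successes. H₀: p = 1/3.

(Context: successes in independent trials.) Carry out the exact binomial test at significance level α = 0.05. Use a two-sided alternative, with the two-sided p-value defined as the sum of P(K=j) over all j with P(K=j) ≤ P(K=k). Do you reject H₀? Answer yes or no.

Exact binomial: n=20, k=9, p₀=1/3=0.3333
P(X=j) = C(n,j)·p₀^j·(1−p₀)^(n−j); p = Σ P(X=j) over j with P(X=j) ≤ P(X=9)
p-value (two-sided) = 0.34206
At α=0.05: p ≥ α → fail to reject H₀

reject H₀: no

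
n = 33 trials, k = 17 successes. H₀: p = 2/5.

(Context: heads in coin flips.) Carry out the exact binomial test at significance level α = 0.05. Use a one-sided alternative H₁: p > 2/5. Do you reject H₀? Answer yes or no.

Exact binomial: n=33, k=17, p₀=2/5=0.4000
P(X≥17) from Σ C(n,i)·p₀^i·(1−p₀)^(n−i)
p-value (one-sided, H₁ greater) = 0.12110
At α=0.05: p ≥ α → fail to reject H₀

reject H₀: no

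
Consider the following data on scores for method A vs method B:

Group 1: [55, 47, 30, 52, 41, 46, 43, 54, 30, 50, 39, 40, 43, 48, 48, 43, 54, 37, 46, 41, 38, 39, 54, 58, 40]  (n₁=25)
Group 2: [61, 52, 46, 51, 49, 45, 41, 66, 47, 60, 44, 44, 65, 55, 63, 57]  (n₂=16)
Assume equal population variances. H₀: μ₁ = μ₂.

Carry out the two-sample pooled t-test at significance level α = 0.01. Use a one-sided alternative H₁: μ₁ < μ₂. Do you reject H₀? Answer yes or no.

x̄₁=44.640, s₁=7.460, n₁=25
x̄₂=52.875, s₂=8.253, n₂=16
s_p² = [24·7.460² + 15·8.253²]/39 = 60.4490
SE = √(s_p²·(1/25+1/16)) = 2.4892
t = (44.640−52.875)/2.4892 = -3.3083
df = 39
p-value (one-sided, H₁ less) = 0.00101
At α=0.01: p < α → reject H₀

reject H₀: yes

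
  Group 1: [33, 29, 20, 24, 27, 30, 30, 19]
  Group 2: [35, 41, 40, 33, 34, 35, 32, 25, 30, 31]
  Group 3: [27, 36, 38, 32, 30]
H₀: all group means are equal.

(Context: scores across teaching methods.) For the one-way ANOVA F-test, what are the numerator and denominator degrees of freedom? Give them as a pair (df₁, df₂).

degrees of freedom = [2, 20]

k = 3 groups, N = 23 total
df = (k−1, N−k) = (3−1, 23−3) = (2, 20)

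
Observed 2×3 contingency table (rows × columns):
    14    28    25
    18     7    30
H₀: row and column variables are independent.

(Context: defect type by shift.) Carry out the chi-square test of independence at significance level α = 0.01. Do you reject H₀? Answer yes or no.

Row totals [67, 55], col totals [32, 35, 55], n=122
χ² = (14−17.57)²/17.57 + (28−19.22)²/19.22 + (25−30.20)²/30.20 + (18−14.43)²/14.43 + (7−15.78)²/15.78 + (30−24.80)²/24.80 = 12.4951
df = 2
p-value (upper-tail) = 0.00194
At α=0.01: p < α → reject H₀

reject H₀: yes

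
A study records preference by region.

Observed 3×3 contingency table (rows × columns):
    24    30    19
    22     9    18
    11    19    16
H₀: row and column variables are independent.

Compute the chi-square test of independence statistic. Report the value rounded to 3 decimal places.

Row totals [73, 49, 46], col totals [57, 58, 53], n=168
χ² = (24−24.77)²/24.77 + (30−25.20)²/25.20 + (19−23.03)²/23.03 + (22−16.62)²/16.62 + (9−16.92)²/16.92 + (18−15.46)²/15.46 + (11−15.61)²/15.61 + (19−15.88)²/15.88 + (16−14.51)²/14.51 = 9.6279
df = 4

test statistic = 9.628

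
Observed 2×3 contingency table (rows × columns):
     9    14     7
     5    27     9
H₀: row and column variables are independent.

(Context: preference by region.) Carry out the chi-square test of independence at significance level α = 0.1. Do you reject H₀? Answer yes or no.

reject H₀: no

Row totals [30, 41], col totals [14, 41, 16], n=71
χ² = (9−5.92)²/5.92 + (14−17.32)²/17.32 + (7−6.76)²/6.76 + (5−8.08)²/8.08 + (27−23.68)²/23.68 + (9−9.24)²/9.24 = 3.9043
df = 2
p-value (upper-tail) = 0.14197
At α=0.1: p ≥ α → fail to reject H₀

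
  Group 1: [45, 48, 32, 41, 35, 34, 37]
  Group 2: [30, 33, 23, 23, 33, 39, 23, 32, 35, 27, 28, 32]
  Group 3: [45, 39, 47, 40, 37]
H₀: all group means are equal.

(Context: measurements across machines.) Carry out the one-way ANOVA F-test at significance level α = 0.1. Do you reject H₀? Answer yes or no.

reject H₀: yes

Group means [38.86, 29.83, 41.60], grand mean 34.917
SSB = Σnᵢ(x̄ᵢ−x̄)² = 642.110; SSW = ΣΣ(x−x̄ᵢ)² = 577.724
MSB = 642.110/2 = 321.0548; MSW = 577.724/21 = 27.5107
F = MSB/MSW = 11.6702
df = (2, 21)
p-value (upper-tail) = 0.00039
At α=0.1: p < α → reject H₀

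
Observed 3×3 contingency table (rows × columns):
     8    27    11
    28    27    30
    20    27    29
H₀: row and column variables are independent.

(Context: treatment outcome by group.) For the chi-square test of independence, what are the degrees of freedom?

df = (r−1)(c−1) = (3−1)·(3−1) = 4

degrees of freedom = 4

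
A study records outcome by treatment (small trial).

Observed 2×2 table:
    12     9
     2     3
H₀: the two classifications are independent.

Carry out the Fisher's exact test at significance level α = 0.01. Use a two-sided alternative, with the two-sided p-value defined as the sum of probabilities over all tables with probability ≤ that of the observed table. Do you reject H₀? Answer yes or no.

Margins: r₁=21, r₂=5, c₁=14, c₂=12, n=26
p_obs = C(21,12)·C(5,2)/C(26,14); sum pmf over tables with pmf ≤ p_obs
p-value (two-sided) = 0.63478
At α=0.01: p ≥ α → fail to reject H₀

reject H₀: no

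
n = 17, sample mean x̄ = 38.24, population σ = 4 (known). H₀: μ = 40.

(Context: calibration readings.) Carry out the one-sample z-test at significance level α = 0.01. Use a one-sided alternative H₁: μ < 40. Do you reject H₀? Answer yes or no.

reject H₀: no

SE = σ/√n = 4/√17 = 0.9701
z = (x̄−μ₀)/SE = (38.24−40)/0.9701 = -1.8142
p-value (one-sided, H₁ less) = 0.03483
At α=0.01: p ≥ α → fail to reject H₀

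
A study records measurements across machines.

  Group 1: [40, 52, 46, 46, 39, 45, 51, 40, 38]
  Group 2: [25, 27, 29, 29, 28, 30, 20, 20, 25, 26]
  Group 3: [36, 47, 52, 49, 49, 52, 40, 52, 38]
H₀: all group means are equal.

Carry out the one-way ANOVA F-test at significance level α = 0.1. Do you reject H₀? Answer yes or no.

Group means [44.11, 25.90, 46.11], grand mean 38.250
SSB = Σnᵢ(x̄ᵢ−x̄)² = 2390.572; SSW = ΣΣ(x−x̄ᵢ)² = 654.678
MSB = 2390.572/2 = 1195.2861; MSW = 654.678/25 = 26.1871
F = MSB/MSW = 45.6441
df = (2, 25)
p-value (upper-tail) = 0.00000
At α=0.1: p < α → reject H₀

reject H₀: yes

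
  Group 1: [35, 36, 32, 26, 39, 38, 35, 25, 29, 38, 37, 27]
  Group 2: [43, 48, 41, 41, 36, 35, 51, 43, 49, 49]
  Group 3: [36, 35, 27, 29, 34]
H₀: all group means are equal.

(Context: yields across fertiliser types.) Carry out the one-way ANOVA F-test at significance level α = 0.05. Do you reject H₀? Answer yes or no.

reject H₀: yes

Group means [33.08, 43.60, 32.20], grand mean 36.815
SSB = Σnᵢ(x̄ᵢ−x̄)² = 733.957; SSW = ΣΣ(x−x̄ᵢ)² = 626.117
MSB = 733.957/2 = 366.9787; MSW = 626.117/24 = 26.0882
F = MSB/MSW = 14.0668
df = (2, 24)
p-value (upper-tail) = 0.00009
At α=0.05: p < α → reject H₀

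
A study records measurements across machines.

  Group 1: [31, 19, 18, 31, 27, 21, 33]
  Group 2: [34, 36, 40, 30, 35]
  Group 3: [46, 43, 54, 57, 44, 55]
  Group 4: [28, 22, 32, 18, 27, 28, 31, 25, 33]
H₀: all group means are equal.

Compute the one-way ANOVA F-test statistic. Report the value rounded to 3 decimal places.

test statistic = 27.521

Group means [25.71, 35.00, 49.83, 27.11], grand mean 33.259
SSB = Σnᵢ(x̄ᵢ−x̄)² = 2402.034; SSW = ΣΣ(x−x̄ᵢ)² = 669.151
MSB = 2402.034/3 = 800.6781; MSW = 669.151/23 = 29.0935
F = MSB/MSW = 27.5208
df = (3, 23)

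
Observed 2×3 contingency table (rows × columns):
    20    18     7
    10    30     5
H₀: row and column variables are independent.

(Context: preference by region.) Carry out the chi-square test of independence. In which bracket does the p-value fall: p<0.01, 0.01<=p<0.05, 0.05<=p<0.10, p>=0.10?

p-value bracket: 0.01<=p<0.05

Row totals [45, 45], col totals [30, 48, 12], n=90
χ² = (20−15.00)²/15.00 + (18−24.00)²/24.00 + (7−6.00)²/6.00 + (10−15.00)²/15.00 + (30−24.00)²/24.00 + (5−6.00)²/6.00 = 6.6667
df = 2
p-value (upper-tail) = 0.03567
→ bracket: 0.01<=p<0.05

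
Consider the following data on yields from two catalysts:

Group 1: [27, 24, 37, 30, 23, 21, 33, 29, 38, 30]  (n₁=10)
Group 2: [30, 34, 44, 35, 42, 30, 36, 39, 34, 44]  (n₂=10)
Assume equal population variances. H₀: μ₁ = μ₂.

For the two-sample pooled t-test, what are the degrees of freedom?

degrees of freedom = 18

df = n₁ + n₂ − 2 = 10 + 10 − 2 = 18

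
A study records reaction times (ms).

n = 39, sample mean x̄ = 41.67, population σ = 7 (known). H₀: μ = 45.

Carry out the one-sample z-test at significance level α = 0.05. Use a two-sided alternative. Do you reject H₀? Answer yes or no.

SE = σ/√n = 7/√39 = 1.1209
z = (x̄−μ₀)/SE = (41.67−45)/1.1209 = -2.9708
p-value (two-sided) = 0.00297
At α=0.05: p < α → reject H₀

reject H₀: yes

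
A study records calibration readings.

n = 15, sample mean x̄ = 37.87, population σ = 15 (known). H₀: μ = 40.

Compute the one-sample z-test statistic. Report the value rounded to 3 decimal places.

test statistic = -0.550

SE = σ/√n = 15/√15 = 3.8730
z = (x̄−μ₀)/SE = (37.87−40)/3.8730 = -0.5500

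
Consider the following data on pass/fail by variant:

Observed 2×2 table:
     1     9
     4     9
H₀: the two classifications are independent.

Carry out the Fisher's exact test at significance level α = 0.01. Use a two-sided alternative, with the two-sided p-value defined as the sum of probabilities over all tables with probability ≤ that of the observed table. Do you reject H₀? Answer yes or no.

reject H₀: no

Margins: r₁=10, r₂=13, c₁=5, c₂=18, n=23
p_obs = C(10,1)·C(13,4)/C(23,5); sum pmf over tables with pmf ≤ p_obs
p-value (two-sided) = 0.33936
At α=0.01: p ≥ α → fail to reject H₀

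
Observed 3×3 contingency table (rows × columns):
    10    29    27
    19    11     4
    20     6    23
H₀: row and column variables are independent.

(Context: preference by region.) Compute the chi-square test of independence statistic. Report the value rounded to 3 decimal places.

Row totals [66, 34, 49], col totals [49, 46, 54], n=149
χ² = (10−21.70)²/21.70 + (29−20.38)²/20.38 + (27−23.92)²/23.92 + (19−11.18)²/11.18 + (11−10.50)²/10.50 + (4−12.32)²/12.32 + (20−16.11)²/16.11 + (6−15.13)²/15.13 + (23−17.76)²/17.76 = 29.4627
df = 4

test statistic = 29.463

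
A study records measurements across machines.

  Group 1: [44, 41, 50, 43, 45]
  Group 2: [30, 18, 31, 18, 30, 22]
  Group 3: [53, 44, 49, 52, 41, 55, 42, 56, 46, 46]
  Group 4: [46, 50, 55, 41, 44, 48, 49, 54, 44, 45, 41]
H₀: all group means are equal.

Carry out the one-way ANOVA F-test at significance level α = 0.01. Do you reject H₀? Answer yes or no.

Group means [44.60, 24.83, 48.40, 47.00], grand mean 42.906
SSB = Σnᵢ(x̄ᵢ−x̄)² = 2460.285; SSW = ΣΣ(x−x̄ᵢ)² = 722.433
MSB = 2460.285/3 = 820.0951; MSW = 722.433/28 = 25.8012
F = MSB/MSW = 31.7852
df = (3, 28)
p-value (upper-tail) = 0.00000
At α=0.01: p < α → reject H₀

reject H₀: yes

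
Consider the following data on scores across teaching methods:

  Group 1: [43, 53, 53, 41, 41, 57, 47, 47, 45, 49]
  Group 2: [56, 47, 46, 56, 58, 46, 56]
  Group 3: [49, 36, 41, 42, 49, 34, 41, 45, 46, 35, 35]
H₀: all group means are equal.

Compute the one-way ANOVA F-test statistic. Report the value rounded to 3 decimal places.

Group means [47.60, 52.14, 41.18], grand mean 46.214
SSB = Σnᵢ(x̄ᵢ−x̄)² = 543.821; SSW = ΣΣ(x−x̄ᵢ)² = 760.894
MSB = 543.821/2 = 271.9104; MSW = 760.894/25 = 30.4357
F = MSB/MSW = 8.9339
df = (2, 25)

test statistic = 8.934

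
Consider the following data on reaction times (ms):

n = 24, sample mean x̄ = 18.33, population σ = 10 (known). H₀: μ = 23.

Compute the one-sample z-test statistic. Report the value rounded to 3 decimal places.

SE = σ/√n = 10/√24 = 2.0412
z = (x̄−μ₀)/SE = (18.33−23)/2.0412 = -2.2878

test statistic = -2.288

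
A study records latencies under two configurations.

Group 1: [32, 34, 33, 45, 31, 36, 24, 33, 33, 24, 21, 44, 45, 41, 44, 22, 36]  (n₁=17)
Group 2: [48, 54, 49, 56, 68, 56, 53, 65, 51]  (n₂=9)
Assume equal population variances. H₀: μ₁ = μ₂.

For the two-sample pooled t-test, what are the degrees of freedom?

df = n₁ + n₂ − 2 = 17 + 9 − 2 = 24

degrees of freedom = 24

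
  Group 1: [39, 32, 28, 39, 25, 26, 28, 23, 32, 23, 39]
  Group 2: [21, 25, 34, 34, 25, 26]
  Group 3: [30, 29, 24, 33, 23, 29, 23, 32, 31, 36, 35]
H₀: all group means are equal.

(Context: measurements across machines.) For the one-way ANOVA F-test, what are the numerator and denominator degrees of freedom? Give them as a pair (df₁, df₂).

k = 3 groups, N = 28 total
df = (k−1, N−k) = (3−1, 28−3) = (2, 25)

degrees of freedom = [2, 25]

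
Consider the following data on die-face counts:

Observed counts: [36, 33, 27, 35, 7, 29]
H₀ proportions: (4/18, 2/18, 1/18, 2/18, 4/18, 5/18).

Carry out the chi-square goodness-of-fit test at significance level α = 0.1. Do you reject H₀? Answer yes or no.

n = 167; E_i = n·p_i = [37.11, 18.56, 9.28, 18.56, 37.11, 46.39]
χ² = (36−37.11)²/37.11 + (33−18.56)²/18.56 + (27−9.28)²/9.28 + (35−18.56)²/18.56 + (7−37.11)²/37.11 + (29−46.39)²/46.39 = 90.6533
df = 5
p-value (upper-tail) = 0.00000
At α=0.1: p < α → reject H₀

reject H₀: yes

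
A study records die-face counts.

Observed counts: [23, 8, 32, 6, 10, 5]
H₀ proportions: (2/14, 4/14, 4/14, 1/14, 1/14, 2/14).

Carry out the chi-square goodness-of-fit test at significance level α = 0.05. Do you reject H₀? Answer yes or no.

reject H₀: yes

n = 84; E_i = n·p_i = [12.00, 24.00, 24.00, 6.00, 6.00, 12.00]
χ² = (23−12.00)²/12.00 + (8−24.00)²/24.00 + (32−24.00)²/24.00 + (6−6.00)²/6.00 + (10−6.00)²/6.00 + (5−12.00)²/12.00 = 30.1667
df = 5
p-value (upper-tail) = 0.00001
At α=0.05: p < α → reject H₀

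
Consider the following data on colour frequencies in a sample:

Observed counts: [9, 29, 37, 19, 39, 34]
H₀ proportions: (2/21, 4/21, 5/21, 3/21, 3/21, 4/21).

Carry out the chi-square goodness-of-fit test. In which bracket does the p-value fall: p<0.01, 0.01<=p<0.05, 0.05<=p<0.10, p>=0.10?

p-value bracket: 0.01<=p<0.05

n = 167; E_i = n·p_i = [15.90, 31.81, 39.76, 23.86, 23.86, 31.81]
χ² = (9−15.90)²/15.90 + (29−31.81)²/31.81 + (37−39.76)²/39.76 + (19−23.86)²/23.86 + (39−23.86)²/23.86 + (34−31.81)²/31.81 = 14.1889
df = 5
p-value (upper-tail) = 0.01445
→ bracket: 0.01<=p<0.05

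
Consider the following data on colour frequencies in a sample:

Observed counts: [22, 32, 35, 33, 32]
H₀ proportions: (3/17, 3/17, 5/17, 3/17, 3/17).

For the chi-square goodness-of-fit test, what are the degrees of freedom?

df = k − 1 = 5 − 1 = 4

degrees of freedom = 4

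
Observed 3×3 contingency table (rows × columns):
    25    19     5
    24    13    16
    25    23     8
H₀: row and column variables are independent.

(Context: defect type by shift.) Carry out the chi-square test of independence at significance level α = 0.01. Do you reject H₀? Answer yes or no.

Row totals [49, 53, 56], col totals [74, 55, 29], n=158
χ² = (25−22.95)²/22.95 + (19−17.06)²/17.06 + (5−8.99)²/8.99 + (24−24.82)²/24.82 + (13−18.45)²/18.45 + (16−9.73)²/9.73 + (25−26.23)²/26.23 + (23−19.49)²/19.49 + (8−10.28)²/10.28 = 9.0521
df = 4
p-value (upper-tail) = 0.05981
At α=0.01: p ≥ α → fail to reject H₀

reject H₀: no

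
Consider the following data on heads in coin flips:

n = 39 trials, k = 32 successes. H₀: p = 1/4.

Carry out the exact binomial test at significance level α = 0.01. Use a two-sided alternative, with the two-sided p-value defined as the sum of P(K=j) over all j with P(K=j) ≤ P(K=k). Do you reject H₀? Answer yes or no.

reject H₀: yes

Exact binomial: n=39, k=32, p₀=1/4=0.2500
P(X=j) = C(n,j)·p₀^j·(1−p₀)^(n−j); p = Σ P(X=j) over j with P(X=j) ≤ P(X=32)
p-value (two-sided) = 0.00000
At α=0.01: p < α → reject H₀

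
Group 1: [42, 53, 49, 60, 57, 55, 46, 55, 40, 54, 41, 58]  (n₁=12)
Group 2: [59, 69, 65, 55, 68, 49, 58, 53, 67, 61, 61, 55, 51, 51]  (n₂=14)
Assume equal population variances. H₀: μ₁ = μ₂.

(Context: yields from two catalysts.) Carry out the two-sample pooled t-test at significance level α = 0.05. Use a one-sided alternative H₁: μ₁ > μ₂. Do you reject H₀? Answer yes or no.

reject H₀: no

x̄₁=50.833, s₁=7.017, n₁=12
x̄₂=58.714, s₂=6.707, n₂=14
s_p² = [11·7.017² + 13·6.707²]/24 = 46.9385
SE = √(s_p²·(1/12+1/14)) = 2.6952
t = (50.833−58.714)/2.6952 = -2.9240
df = 24
p-value (one-sided, H₁ greater) = 0.99629
At α=0.05: p ≥ α → fail to reject H₀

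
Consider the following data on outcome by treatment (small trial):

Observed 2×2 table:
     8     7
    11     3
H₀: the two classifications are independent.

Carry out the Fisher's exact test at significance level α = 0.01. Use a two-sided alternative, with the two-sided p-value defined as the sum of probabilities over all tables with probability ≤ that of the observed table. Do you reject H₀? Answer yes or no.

Margins: r₁=15, r₂=14, c₁=19, c₂=10, n=29
p_obs = C(15,8)·C(14,11)/C(29,19); sum pmf over tables with pmf ≤ p_obs
p-value (two-sided) = 0.24508
At α=0.01: p ≥ α → fail to reject H₀

reject H₀: no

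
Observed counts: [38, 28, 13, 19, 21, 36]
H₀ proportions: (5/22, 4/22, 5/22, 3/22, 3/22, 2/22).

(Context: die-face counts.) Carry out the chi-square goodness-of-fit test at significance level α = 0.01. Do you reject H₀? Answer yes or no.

n = 155; E_i = n·p_i = [35.23, 28.18, 35.23, 21.14, 21.14, 14.09]
χ² = (38−35.23)²/35.23 + (28−28.18)²/28.18 + (13−35.23)²/35.23 + (19−21.14)²/21.14 + (21−21.14)²/21.14 + (36−14.09)²/14.09 = 48.5260
df = 5
p-value (upper-tail) = 0.00000
At α=0.01: p < α → reject H₀

reject H₀: yes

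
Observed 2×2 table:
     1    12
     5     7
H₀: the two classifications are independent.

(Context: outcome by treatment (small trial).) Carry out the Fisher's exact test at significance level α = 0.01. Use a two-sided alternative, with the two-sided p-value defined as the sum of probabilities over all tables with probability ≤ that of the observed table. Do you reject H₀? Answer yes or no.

reject H₀: no

Margins: r₁=13, r₂=12, c₁=6, c₂=19, n=25
p_obs = C(13,1)·C(12,5)/C(25,6); sum pmf over tables with pmf ≤ p_obs
p-value (two-sided) = 0.07304
At α=0.01: p ≥ α → fail to reject H₀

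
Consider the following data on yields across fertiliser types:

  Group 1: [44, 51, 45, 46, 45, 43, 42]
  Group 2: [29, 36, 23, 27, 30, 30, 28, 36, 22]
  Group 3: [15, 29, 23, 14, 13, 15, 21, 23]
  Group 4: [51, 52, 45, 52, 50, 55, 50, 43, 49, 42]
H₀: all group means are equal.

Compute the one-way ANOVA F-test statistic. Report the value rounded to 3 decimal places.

test statistic = 78.772

Group means [45.14, 29.00, 19.12, 48.90], grand mean 35.853
SSB = Σnᵢ(x̄ᵢ−x̄)² = 4967.633; SSW = ΣΣ(x−x̄ᵢ)² = 630.632
MSB = 4967.633/3 = 1655.8775; MSW = 630.632/30 = 21.0211
F = MSB/MSW = 78.7723
df = (3, 30)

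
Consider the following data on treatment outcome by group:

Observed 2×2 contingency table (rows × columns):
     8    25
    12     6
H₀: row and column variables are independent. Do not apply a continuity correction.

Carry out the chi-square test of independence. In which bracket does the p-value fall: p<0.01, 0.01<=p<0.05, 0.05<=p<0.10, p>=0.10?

Row totals [33, 18], col totals [20, 31], n=51
χ² = (8−12.94)²/12.94 + (25−20.06)²/20.06 + (12−7.06)²/7.06 + (6−10.94)²/10.94 = 8.7941
df = 1
p-value (upper-tail) = 0.00302
→ bracket: p<0.01

p-value bracket: p<0.01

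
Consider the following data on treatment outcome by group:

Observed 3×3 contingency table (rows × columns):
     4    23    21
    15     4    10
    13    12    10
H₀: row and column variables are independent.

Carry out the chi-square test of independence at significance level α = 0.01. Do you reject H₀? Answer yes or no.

reject H₀: yes

Row totals [48, 29, 35], col totals [32, 39, 41], n=112
χ² = (4−13.71)²/13.71 + (23−16.71)²/16.71 + (21−17.57)²/17.57 + (15−8.29)²/8.29 + (4−10.10)²/10.10 + (10−10.62)²/10.62 + (13−10.00)²/10.00 + (12−12.19)²/12.19 + (10−12.81)²/12.81 = 20.5934
df = 4
p-value (upper-tail) = 0.00038
At α=0.01: p < α → reject H₀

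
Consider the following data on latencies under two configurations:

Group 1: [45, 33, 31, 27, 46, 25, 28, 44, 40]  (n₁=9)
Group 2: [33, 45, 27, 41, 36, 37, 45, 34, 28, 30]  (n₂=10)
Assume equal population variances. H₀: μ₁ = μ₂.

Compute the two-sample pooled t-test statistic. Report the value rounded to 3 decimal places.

x̄₁=35.444, s₁=8.353, n₁=9
x̄₂=35.600, s₂=6.501, n₂=10
s_p² = [8·8.353² + 9·6.501²]/17 = 55.2131
SE = √(s_p²·(1/9+1/10)) = 3.4141
t = (35.444−35.600)/3.4141 = -0.0456
df = 17

test statistic = -0.046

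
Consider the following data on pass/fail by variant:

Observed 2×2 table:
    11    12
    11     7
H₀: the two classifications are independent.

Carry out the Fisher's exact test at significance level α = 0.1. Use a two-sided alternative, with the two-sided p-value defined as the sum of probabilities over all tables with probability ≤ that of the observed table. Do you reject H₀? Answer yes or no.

reject H₀: no

Margins: r₁=23, r₂=18, c₁=22, c₂=19, n=41
p_obs = C(23,11)·C(18,11)/C(41,22); sum pmf over tables with pmf ≤ p_obs
p-value (two-sided) = 0.53083
At α=0.1: p ≥ α → fail to reject H₀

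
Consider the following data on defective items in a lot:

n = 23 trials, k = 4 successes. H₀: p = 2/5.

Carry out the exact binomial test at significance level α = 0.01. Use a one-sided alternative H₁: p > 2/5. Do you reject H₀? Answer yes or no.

reject H₀: no

Exact binomial: n=23, k=4, p₀=2/5=0.4000
P(X≥4) from Σ C(n,i)·p₀^i·(1−p₀)^(n−i)
p-value (one-sided, H₁ greater) = 0.99484
At α=0.01: p ≥ α → fail to reject H₀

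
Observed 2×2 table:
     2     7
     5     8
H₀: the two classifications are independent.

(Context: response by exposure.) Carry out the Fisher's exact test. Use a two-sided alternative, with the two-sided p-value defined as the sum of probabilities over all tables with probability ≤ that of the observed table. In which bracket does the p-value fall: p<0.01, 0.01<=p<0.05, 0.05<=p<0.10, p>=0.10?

Margins: r₁=9, r₂=13, c₁=7, c₂=15, n=22
p_obs = C(9,2)·C(13,5)/C(22,7); sum pmf over tables with pmf ≤ p_obs
p-value (two-sided) = 0.64783
→ bracket: p>=0.10

p-value bracket: p>=0.10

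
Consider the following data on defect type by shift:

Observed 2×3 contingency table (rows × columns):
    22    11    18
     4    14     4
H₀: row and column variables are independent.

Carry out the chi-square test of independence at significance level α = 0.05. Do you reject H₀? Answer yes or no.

reject H₀: yes

Row totals [51, 22], col totals [26, 25, 22], n=73
χ² = (22−18.16)²/18.16 + (11−17.47)²/17.47 + (18−15.37)²/15.37 + (4−7.84)²/7.84 + (14−7.53)²/7.53 + (4−6.63)²/6.63 = 12.1233
df = 2
p-value (upper-tail) = 0.00233
At α=0.05: p < α → reject H₀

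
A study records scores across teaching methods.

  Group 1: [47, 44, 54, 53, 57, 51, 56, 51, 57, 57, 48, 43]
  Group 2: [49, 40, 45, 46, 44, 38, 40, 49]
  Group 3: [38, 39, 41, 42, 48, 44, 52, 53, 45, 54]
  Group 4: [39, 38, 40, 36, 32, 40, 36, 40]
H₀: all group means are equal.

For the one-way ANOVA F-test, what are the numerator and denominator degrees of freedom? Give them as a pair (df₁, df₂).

k = 4 groups, N = 38 total
df = (k−1, N−k) = (4−1, 38−4) = (3, 34)

degrees of freedom = [3, 34]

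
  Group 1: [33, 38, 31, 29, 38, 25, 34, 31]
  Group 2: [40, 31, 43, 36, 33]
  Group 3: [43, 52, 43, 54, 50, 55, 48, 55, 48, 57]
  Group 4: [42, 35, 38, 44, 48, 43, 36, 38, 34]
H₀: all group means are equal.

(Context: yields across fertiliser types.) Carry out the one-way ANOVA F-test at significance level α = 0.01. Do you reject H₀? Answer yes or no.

Group means [32.38, 36.60, 50.50, 39.78], grand mean 40.781
SSB = Σnᵢ(x̄ᵢ−x̄)² = 1606.338; SSW = ΣΣ(x−x̄ᵢ)² = 633.131
MSB = 1606.338/3 = 535.4461; MSW = 633.131/28 = 22.6118
F = MSB/MSW = 23.6799
df = (3, 28)
p-value (upper-tail) = 0.00000
At α=0.01: p < α → reject H₀

reject H₀: yes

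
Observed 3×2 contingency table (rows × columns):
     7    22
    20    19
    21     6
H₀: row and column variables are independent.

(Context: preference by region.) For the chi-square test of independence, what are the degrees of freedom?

degrees of freedom = 2

df = (r−1)(c−1) = (3−1)·(2−1) = 2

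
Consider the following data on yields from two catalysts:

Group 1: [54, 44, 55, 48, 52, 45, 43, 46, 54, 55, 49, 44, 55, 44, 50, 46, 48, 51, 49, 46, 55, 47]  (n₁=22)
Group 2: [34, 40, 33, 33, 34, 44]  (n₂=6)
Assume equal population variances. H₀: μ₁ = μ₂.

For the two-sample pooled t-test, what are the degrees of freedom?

df = n₁ + n₂ − 2 = 22 + 6 − 2 = 26

degrees of freedom = 26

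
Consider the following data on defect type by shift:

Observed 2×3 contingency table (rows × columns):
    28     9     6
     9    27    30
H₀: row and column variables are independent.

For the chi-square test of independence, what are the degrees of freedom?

degrees of freedom = 2

df = (r−1)(c−1) = (2−1)·(3−1) = 2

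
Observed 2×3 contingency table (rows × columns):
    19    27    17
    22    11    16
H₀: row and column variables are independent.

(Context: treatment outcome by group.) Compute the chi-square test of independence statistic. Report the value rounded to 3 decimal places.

Row totals [63, 49], col totals [41, 38, 33], n=112
χ² = (19−23.06)²/23.06 + (27−21.38)²/21.38 + (17−18.56)²/18.56 + (22−17.94)²/17.94 + (11−16.62)²/16.62 + (16−14.44)²/14.44 = 5.3198
df = 2

test statistic = 5.320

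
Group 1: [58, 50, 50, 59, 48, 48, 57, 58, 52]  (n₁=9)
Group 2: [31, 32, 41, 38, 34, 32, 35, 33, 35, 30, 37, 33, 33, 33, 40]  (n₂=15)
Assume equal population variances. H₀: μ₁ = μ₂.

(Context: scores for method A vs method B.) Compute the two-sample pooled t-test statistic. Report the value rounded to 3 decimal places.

x̄₁=53.333, s₁=4.610, n₁=9
x̄₂=34.467, s₂=3.226, n₂=15
s_p² = [8·4.610² + 14·3.226²]/22 = 14.3515
SE = √(s_p²·(1/9+1/15)) = 1.5973
t = (53.333−34.467)/1.5973 = 11.8116
df = 22

test statistic = 11.812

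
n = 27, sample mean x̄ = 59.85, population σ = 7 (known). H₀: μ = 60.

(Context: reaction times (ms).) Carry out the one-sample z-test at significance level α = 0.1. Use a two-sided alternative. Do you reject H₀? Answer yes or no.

SE = σ/√n = 7/√27 = 1.3472
z = (x̄−μ₀)/SE = (59.85−60)/1.3472 = -0.1113
p-value (two-sided) = 0.91134
At α=0.1: p ≥ α → fail to reject H₀

reject H₀: no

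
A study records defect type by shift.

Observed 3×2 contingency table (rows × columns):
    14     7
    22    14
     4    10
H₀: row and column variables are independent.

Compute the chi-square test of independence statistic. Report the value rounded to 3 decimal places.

Row totals [21, 36, 14], col totals [40, 31], n=71
χ² = (14−11.83)²/11.83 + (7−9.17)²/9.17 + (22−20.28)²/20.28 + (14−15.72)²/15.72 + (4−7.89)²/7.89 + (10−6.11)²/6.11 = 5.6322
df = 2

test statistic = 5.632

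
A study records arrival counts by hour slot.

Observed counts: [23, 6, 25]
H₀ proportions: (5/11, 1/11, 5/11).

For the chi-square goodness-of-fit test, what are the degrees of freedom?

degrees of freedom = 2

df = k − 1 = 3 − 1 = 2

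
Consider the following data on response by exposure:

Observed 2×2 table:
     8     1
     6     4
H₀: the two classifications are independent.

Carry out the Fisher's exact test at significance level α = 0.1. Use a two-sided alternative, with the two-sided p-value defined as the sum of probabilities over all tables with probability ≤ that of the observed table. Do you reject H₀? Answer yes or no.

Margins: r₁=9, r₂=10, c₁=14, c₂=5, n=19
p_obs = C(9,8)·C(10,6)/C(19,14); sum pmf over tables with pmf ≤ p_obs
p-value (two-sided) = 0.30341
At α=0.1: p ≥ α → fail to reject H₀

reject H₀: no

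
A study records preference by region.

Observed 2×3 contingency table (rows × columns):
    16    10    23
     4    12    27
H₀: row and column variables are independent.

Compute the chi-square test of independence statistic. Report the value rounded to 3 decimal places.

test statistic = 7.342

Row totals [49, 43], col totals [20, 22, 50], n=92
χ² = (16−10.65)²/10.65 + (10−11.72)²/11.72 + (23−26.63)²/26.63 + (4−9.35)²/9.35 + (12−10.28)²/10.28 + (27−23.37)²/23.37 = 7.3417
df = 2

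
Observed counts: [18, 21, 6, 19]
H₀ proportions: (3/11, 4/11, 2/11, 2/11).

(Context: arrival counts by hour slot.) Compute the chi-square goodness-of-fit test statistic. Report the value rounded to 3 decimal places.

test statistic = 7.629

n = 64; E_i = n·p_i = [17.45, 23.27, 11.64, 11.64]
χ² = (18−17.45)²/17.45 + (21−23.27)²/23.27 + (6−11.64)²/11.64 + (19−11.64)²/11.64 = 7.6289
df = 3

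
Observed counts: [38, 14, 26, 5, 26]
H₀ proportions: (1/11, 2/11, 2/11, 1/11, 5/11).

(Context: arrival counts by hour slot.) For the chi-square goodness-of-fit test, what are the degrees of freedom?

df = k − 1 = 5 − 1 = 4

degrees of freedom = 4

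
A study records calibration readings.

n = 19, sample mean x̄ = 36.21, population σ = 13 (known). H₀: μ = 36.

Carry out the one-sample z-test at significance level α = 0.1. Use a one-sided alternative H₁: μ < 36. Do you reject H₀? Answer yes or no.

SE = σ/√n = 13/√19 = 2.9824
z = (x̄−μ₀)/SE = (36.21−36)/2.9824 = 0.0704
p-value (one-sided, H₁ less) = 0.52807
At α=0.1: p ≥ α → fail to reject H₀

reject H₀: no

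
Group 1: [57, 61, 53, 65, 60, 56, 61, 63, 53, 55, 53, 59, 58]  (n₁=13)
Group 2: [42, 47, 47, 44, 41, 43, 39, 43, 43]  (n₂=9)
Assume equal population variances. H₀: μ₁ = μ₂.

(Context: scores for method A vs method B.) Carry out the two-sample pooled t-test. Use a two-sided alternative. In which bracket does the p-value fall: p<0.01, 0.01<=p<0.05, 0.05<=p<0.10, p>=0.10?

x̄₁=58.000, s₁=3.937, n₁=13
x̄₂=43.222, s₂=2.587, n₂=9
s_p² = [12·3.937² + 8·2.587²]/20 = 11.9778
SE = √(s_p²·(1/13+1/9)) = 1.5007
t = (58.000−43.222)/1.5007 = 9.8470
df = 20
p-value (two-sided) = 0.00000
→ bracket: p<0.01

p-value bracket: p<0.01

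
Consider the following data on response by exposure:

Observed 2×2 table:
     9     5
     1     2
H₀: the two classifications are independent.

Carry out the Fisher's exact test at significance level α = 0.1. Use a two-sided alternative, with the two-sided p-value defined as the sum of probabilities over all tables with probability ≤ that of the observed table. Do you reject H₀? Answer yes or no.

Margins: r₁=14, r₂=3, c₁=10, c₂=7, n=17
p_obs = C(14,9)·C(3,1)/C(17,10); sum pmf over tables with pmf ≤ p_obs
p-value (two-sided) = 0.53676
At α=0.1: p ≥ α → fail to reject H₀

reject H₀: no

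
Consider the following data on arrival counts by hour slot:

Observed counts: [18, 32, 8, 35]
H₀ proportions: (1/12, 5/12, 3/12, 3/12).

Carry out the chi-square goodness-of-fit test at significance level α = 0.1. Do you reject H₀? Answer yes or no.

n = 93; E_i = n·p_i = [7.75, 38.75, 23.25, 23.25]
χ² = (18−7.75)²/7.75 + (32−38.75)²/38.75 + (8−23.25)²/23.25 + (35−23.25)²/23.25 = 30.6731
df = 3
p-value (upper-tail) = 0.00000
At α=0.1: p < α → reject H₀

reject H₀: yes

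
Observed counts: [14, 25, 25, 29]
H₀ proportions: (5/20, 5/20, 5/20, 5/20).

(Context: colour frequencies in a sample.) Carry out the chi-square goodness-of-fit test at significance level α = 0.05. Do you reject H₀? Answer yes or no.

n = 93; E_i = n·p_i = [23.25, 23.25, 23.25, 23.25]
χ² = (14−23.25)²/23.25 + (25−23.25)²/23.25 + (25−23.25)²/23.25 + (29−23.25)²/23.25 = 5.3656
df = 3
p-value (upper-tail) = 0.14690
At α=0.05: p ≥ α → fail to reject H₀

reject H₀: no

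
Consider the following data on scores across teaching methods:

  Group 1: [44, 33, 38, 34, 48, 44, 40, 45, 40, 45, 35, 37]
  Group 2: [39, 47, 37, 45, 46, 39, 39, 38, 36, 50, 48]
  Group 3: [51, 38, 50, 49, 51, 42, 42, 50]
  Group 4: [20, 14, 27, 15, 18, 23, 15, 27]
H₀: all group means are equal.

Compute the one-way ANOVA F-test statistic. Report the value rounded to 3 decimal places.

test statistic = 44.929

Group means [40.25, 42.18, 46.62, 19.88], grand mean 37.923
SSB = Σnᵢ(x̄ᵢ−x̄)² = 3476.133; SSW = ΣΣ(x−x̄ᵢ)² = 902.636
MSB = 3476.133/3 = 1158.7110; MSW = 902.636/35 = 25.7896
F = MSB/MSW = 44.9294
df = (3, 35)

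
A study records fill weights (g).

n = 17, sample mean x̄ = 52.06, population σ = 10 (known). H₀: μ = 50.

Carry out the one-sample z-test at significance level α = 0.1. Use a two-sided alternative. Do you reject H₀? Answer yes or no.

reject H₀: no

SE = σ/√n = 10/√17 = 2.4254
z = (x̄−μ₀)/SE = (52.06−50)/2.4254 = 0.8494
p-value (two-sided) = 0.39568
At α=0.1: p ≥ α → fail to reject H₀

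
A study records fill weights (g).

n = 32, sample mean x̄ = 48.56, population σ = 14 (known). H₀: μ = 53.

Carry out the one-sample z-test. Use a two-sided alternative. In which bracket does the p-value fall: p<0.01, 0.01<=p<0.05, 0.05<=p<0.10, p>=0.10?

p-value bracket: 0.05<=p<0.10

SE = σ/√n = 14/√32 = 2.4749
z = (x̄−μ₀)/SE = (48.56−53)/2.4749 = -1.7940
p-value (two-sided) = 0.07281
→ bracket: 0.05<=p<0.10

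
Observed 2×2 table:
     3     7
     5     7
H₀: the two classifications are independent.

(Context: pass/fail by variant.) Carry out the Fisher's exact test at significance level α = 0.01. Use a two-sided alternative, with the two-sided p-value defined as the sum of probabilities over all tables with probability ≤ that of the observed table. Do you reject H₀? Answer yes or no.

reject H₀: no

Margins: r₁=10, r₂=12, c₁=8, c₂=14, n=22
p_obs = C(10,3)·C(12,5)/C(22,8); sum pmf over tables with pmf ≤ p_obs
p-value (two-sided) = 0.67492
At α=0.01: p ≥ α → fail to reject H₀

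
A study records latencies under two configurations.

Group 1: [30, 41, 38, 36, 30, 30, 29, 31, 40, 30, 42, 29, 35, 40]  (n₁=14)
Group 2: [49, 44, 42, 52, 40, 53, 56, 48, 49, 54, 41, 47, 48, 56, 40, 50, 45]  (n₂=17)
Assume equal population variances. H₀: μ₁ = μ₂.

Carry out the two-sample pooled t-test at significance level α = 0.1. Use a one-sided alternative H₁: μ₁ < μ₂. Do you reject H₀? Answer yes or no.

reject H₀: yes

x̄₁=34.357, s₁=5.017, n₁=14
x̄₂=47.882, s₂=5.302, n₂=17
s_p² = [13·5.017² + 16·5.302²]/29 = 26.7924
SE = √(s_p²·(1/14+1/17)) = 1.8681
t = (34.357−47.882)/1.8681 = -7.2401
df = 29
p-value (one-sided, H₁ less) = 0.00000
At α=0.1: p < α → reject H₀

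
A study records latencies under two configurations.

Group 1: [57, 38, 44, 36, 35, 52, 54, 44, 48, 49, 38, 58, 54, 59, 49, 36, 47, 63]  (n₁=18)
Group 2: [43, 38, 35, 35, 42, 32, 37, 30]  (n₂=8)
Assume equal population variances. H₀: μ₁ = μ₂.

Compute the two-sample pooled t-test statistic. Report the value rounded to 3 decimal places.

x̄₁=47.833, s₁=8.767, n₁=18
x̄₂=36.500, s₂=4.504, n₂=8
s_p² = [17·8.767² + 7·4.504²]/24 = 60.3542
SE = √(s_p²·(1/18+1/8)) = 3.3011
t = (47.833−36.500)/3.3011 = 3.4332
df = 24

test statistic = 3.433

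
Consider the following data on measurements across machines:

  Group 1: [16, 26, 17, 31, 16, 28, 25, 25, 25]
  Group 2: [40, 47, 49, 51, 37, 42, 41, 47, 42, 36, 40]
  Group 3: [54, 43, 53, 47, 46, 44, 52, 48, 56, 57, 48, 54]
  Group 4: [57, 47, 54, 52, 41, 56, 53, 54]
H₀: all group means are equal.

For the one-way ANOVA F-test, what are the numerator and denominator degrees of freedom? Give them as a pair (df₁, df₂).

k = 4 groups, N = 40 total
df = (k−1, N−k) = (4−1, 40−4) = (3, 36)

degrees of freedom = [3, 36]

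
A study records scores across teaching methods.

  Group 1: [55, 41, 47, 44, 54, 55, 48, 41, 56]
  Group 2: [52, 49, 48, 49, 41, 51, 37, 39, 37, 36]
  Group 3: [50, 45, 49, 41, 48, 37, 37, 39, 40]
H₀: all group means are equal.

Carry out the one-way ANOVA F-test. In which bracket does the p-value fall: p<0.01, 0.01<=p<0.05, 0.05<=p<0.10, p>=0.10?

p-value bracket: 0.05<=p<0.10

Group means [49.00, 43.90, 42.89], grand mean 45.214
SSB = Σnᵢ(x̄ᵢ−x̄)² = 194.925; SSW = ΣΣ(x−x̄ᵢ)² = 893.789
MSB = 194.925/2 = 97.4627; MSW = 893.789/25 = 35.7516
F = MSB/MSW = 2.7261
df = (2, 25)
p-value (upper-tail) = 0.08492
→ bracket: 0.05<=p<0.10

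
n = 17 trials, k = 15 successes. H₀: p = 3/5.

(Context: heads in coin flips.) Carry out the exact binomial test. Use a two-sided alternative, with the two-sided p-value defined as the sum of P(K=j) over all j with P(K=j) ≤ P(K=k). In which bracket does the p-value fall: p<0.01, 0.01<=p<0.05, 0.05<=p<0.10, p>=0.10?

p-value bracket: 0.01<=p<0.05

Exact binomial: n=17, k=15, p₀=3/5=0.6000
P(X=j) = C(n,j)·p₀^j·(1−p₀)^(n−j); p = Σ P(X=j) over j with P(X=j) ≤ P(X=15)
p-value (two-sided) = 0.02291
→ bracket: 0.01<=p<0.05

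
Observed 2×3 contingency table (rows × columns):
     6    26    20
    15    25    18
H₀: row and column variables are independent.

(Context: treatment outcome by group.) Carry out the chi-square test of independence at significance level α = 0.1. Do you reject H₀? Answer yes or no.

reject H₀: no

Row totals [52, 58], col totals [21, 51, 38], n=110
χ² = (6−9.93)²/9.93 + (26−24.11)²/24.11 + (20−17.96)²/17.96 + (15−11.07)²/11.07 + (25−26.89)²/26.89 + (18−20.04)²/20.04 = 3.6656
df = 2
p-value (upper-tail) = 0.15996
At α=0.1: p ≥ α → fail to reject H₀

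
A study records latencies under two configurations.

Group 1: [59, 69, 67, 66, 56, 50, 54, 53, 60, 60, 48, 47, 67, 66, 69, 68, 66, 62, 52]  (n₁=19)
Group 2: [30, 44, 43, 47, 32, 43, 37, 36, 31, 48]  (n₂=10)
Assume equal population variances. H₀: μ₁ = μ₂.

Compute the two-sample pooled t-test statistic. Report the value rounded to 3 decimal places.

test statistic = 7.348

x̄₁=59.947, s₁=7.509, n₁=19
x̄₂=39.100, s₂=6.740, n₂=10
s_p² = [18·7.509² + 9·6.740²]/27 = 52.7351
SE = √(s_p²·(1/19+1/10)) = 2.8371
t = (59.947−39.100)/2.8371 = 7.3482
df = 27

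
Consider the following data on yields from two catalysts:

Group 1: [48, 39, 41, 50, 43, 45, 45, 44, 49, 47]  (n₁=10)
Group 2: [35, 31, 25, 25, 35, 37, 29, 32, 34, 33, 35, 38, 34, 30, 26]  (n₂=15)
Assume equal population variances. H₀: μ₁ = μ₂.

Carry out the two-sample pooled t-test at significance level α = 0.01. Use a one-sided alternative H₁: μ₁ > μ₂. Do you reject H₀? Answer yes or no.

reject H₀: yes

x̄₁=45.100, s₁=3.510, n₁=10
x̄₂=31.933, s₂=4.183, n₂=15
s_p² = [9·3.510² + 14·4.183²]/23 = 15.4710
SE = √(s_p²·(1/10+1/15)) = 1.6058
t = (45.100−31.933)/1.6058 = 8.1996
df = 23
p-value (one-sided, H₁ greater) = 0.00000
At α=0.01: p < α → reject H₀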